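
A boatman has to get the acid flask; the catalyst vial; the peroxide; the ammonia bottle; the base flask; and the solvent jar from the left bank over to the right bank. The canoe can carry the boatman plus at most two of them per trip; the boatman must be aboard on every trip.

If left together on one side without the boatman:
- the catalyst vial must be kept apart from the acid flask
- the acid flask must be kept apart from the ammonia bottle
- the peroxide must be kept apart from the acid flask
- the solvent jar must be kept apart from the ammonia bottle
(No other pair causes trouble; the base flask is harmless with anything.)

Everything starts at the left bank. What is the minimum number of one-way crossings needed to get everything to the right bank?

Counting alone: the boatman can take at most 2 across per trip to the right bank, so moving all 6 needs at least 3 loaded trips out, with a return between consecutive ones — at least 5 crossings.
The safety rule pushes this higher. Following every safe sequence of crossings, the most of the 6 that can be at the right bank as the canoe arrives there on crossing 5 is 5 — never all 6.
So no plan with fewer than 7 crossings exists, and this one achieves 7:
1. Boatman goes to the right bank with the acid flask and the ammonia bottle.
2. Boatman goes back to the left bank with the acid flask.
3. Boatman goes to the right bank with the acid flask and the catalyst vial.
4. Boatman goes back to the left bank with the acid flask.
5. Boatman goes to the right bank with the base flask and the peroxide.
6. Boatman goes back to the left bank alone.
7. Boatman goes to the right bank with the acid flask and the solvent jar.

7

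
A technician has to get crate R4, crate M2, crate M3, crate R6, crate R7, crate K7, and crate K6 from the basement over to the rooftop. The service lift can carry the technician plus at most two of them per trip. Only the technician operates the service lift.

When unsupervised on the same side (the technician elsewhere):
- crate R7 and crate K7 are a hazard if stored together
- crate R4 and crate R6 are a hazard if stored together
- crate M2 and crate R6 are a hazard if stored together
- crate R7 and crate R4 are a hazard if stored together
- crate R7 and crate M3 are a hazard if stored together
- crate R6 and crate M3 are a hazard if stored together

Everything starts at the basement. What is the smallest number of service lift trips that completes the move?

9

Counting alone: the technician can take at most 2 across per trip to the rooftop, so moving all 7 needs at least 4 loaded trips out, with a return between consecutive ones — at least 7 crossings.
The safety rule pushes this higher. Following every safe sequence of crossings, the most of the 7 that can be at the rooftop as the service lift arrives there on crossing 7 is 6 — never all 7.
So no plan with fewer than 9 crossings exists, and this one achieves 9:
1. Technician goes to the rooftop with crate R6 and crate R7.  [the basement: crate K6, crate K7, crate M2, crate M3, crate R4 | the rooftop: crate R6, crate R7]
2. Technician goes back to the basement alone.  [the basement: crate K6, crate K7, crate M2, crate M3, crate R4 | the rooftop: crate R6, crate R7]
3. Technician goes to the rooftop with crate M2.  [the basement: crate K6, crate K7, crate M3, crate R4 | the rooftop: crate M2, crate R6, crate R7]
4. Technician goes back to the basement with crate R6.  [the basement: crate K6, crate K7, crate M3, crate R4, crate R6 | the rooftop: crate M2, crate R7]
5. Technician goes to the rooftop with crate M3 and crate R4.  [the basement: crate K6, crate K7, crate R6 | the rooftop: crate M2, crate M3, crate R4, crate R7]
6. Technician goes back to the basement with crate R7.  [the basement: crate K6, crate K7, crate R6, crate R7 | the rooftop: crate M2, crate M3, crate R4]
7. Technician goes to the rooftop with crate K6 and crate K7.  [the basement: crate R6, crate R7 | the rooftop: crate K6, crate K7, crate M2, crate M3, crate R4]
8. Technician goes back to the basement alone.  [the basement: crate R6, crate R7 | the rooftop: crate K6, crate K7, crate M2, crate M3, crate R4]
9. Technician goes to the rooftop with crate R6 and crate R7.  [the basement: — | the rooftop: crate K6, crate K7, crate M2, crate M3, crate R4, crate R6, crate R7]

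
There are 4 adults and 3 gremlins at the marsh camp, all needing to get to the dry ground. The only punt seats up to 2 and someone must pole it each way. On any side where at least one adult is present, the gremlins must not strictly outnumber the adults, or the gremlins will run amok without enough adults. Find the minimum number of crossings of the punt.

Counting alone: each trip to the dry ground takes at most 2 across and each return brings at least 1 back, so after t trips out (and t−1 returns) at most 2t − (t−1) of the 7 are across; that first reaches 7 at t = 6, so at least 11 crossings are needed.
The plan below uses exactly 11 crossings, so it is optimal:
1. 2 gremlins → the dry ground.  (the marsh camp: 4A 1G; the dry ground: 0A 2G)
2. 1 gremlin ← the marsh camp.  (the marsh camp: 4A 2G; the dry ground: 0A 1G)
3. 2 gremlins → the dry ground.  (the marsh camp: 4A 0G; the dry ground: 0A 3G)
4. 1 gremlin ← the marsh camp.  (the marsh camp: 4A 1G; the dry ground: 0A 2G)
5. 2 adults → the dry ground.  (the marsh camp: 2A 1G; the dry ground: 2A 2G)
6. 1 gremlin ← the marsh camp.  (the marsh camp: 2A 2G; the dry ground: 2A 1G)
7. 1 adult and 1 gremlin → the dry ground.  (the marsh camp: 1A 1G; the dry ground: 3A 2G)
8. 1 adult ← the marsh camp.  (the marsh camp: 2A 1G; the dry ground: 2A 2G)
9. 1 adult and 1 gremlin → the dry ground.  (the marsh camp: 1A 0G; the dry ground: 3A 3G)
10. 1 gremlin ← the marsh camp.  (the marsh camp: 1A 1G; the dry ground: 3A 2G)
11. 1 adult and 1 gremlin → the dry ground.  (the marsh camp: 0A 0G; the dry ground: 4A 3G)

11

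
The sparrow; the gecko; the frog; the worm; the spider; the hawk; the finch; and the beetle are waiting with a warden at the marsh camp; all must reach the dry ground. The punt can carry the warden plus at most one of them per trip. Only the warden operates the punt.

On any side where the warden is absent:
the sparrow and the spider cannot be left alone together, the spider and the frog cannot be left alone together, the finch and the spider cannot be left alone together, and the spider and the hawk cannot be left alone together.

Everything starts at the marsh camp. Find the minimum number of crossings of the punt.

Following every safe sequence of crossings from the start, the most of the 8 that can be at the dry ground as the punt arrives there on crossings 1, 3, 5, 7, 9 is 1, 2, 3, 4, 5 respectively; the best ever achieved is 5 of 8.
From crossing 11 on, no configuration arises that was not already reachable earlier: only 88 distinct safe configurations (who is on which side, and where the punt is) can ever be reached, none of them has everyone across, and every continuation just revisits them. So no valid plan exists.

impossible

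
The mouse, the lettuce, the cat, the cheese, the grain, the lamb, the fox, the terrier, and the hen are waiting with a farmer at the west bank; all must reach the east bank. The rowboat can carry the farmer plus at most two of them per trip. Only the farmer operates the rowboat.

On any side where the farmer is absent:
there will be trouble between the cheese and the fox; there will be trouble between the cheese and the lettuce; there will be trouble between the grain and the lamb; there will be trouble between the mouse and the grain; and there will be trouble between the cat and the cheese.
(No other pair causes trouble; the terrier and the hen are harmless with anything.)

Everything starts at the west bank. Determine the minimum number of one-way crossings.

11

Counting alone: the farmer can take at most 2 across per trip to the east bank, so moving all 9 needs at least 5 loaded trips out, with a return between consecutive ones — at least 9 crossings.
The safety rule pushes this higher. Following every safe sequence of crossings, the most of the 9 that can be at the east bank as the rowboat arrives there on crossing 9 is 8 — never all 9.
So no plan with fewer than 11 crossings exists, and this one achieves 11:
1. Farmer goes to the east bank with the cheese and the grain.  [the west bank: the cat, the fox, the hen, the lamb, the lettuce, the mouse, the terrier | the east bank: the cheese, the grain]
2. Farmer goes back to the west bank alone.  [the west bank: the cat, the fox, the hen, the lamb, the lettuce, the mouse, the terrier | the east bank: the cheese, the grain]
3. Farmer goes to the east bank with the mouse.  [the west bank: the cat, the fox, the hen, the lamb, the lettuce, the terrier | the east bank: the cheese, the grain, the mouse]
4. Farmer goes back to the west bank with the grain.  [the west bank: the cat, the fox, the grain, the hen, the lamb, the lettuce, the terrier | the east bank: the cheese, the mouse]
5. Farmer goes to the east bank with the lamb and the lettuce.  [the west bank: the cat, the fox, the grain, the hen, the terrier | the east bank: the cheese, the lamb, the lettuce, the mouse]
6. Farmer goes back to the west bank with the cheese.  [the west bank: the cat, the cheese, the fox, the grain, the hen, the terrier | the east bank: the lamb, the lettuce, the mouse]
7. Farmer goes to the east bank with the cat and the fox.  [the west bank: the cheese, the grain, the hen, the terrier | the east bank: the cat, the fox, the lamb, the lettuce, the mouse]
8. Farmer goes back to the west bank alone.  [the west bank: the cheese, the grain, the hen, the terrier | the east bank: the cat, the fox, the lamb, the lettuce, the mouse]
9. Farmer goes to the east bank with the hen and the terrier.  [the west bank: the cheese, the grain | the east bank: the cat, the fox, the hen, the lamb, the lettuce, the mouse, the terrier]
10. Farmer goes back to the west bank alone.  [the west bank: the cheese, the grain | the east bank: the cat, the fox, the hen, the lamb, the lettuce, the mouse, the terrier]
11. Farmer goes to the east bank with the cheese and the grain.  [the west bank: — | the east bank: the cat, the cheese, the fox, the grain, the hen, the lamb, the lettuce, the mouse, the terrier]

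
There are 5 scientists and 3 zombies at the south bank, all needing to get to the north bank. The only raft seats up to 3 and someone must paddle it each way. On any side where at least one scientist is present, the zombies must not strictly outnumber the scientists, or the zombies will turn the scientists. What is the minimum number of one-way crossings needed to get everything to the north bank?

7

Counting alone: each trip to the north bank takes at most 3 across and each return brings at least 1 back, so after t trips out (and t−1 returns) at most 3t − (t−1) of the 8 are across; that first reaches 8 at t = 4, so at least 7 crossings are needed.
The plan below uses exactly 7 crossings, so it is optimal:
1. 2 zombies → the north bank.  (the south bank: 5S 1Z; the north bank: 0S 2Z)
2. 1 zombie ← the south bank.  (the south bank: 5S 2Z; the north bank: 0S 1Z)
3. 2 scientists and 1 zombie → the north bank.  (the south bank: 3S 1Z; the north bank: 2S 2Z)
4. 1 zombie ← the south bank.  (the south bank: 3S 2Z; the north bank: 2S 1Z)
5. 1 scientist and 2 zombies → the north bank.  (the south bank: 2S 0Z; the north bank: 3S 3Z)
6. 1 zombie ← the south bank.  (the south bank: 2S 1Z; the north bank: 3S 2Z)
7. 2 scientists and 1 zombie → the north bank.  (the south bank: 0S 0Z; the north bank: 5S 3Z)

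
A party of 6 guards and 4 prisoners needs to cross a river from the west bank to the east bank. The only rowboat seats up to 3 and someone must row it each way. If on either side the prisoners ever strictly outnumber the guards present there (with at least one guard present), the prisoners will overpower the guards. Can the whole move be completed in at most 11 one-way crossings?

Yes

Yes — this plan uses 9 crossings (≤ 11):
1. 2 prisoners → the east bank.  (the west bank: 6G 2P; the east bank: 0G 2P)
2. 1 prisoner ← the west bank.  (the west bank: 6G 3P; the east bank: 0G 1P)
3. 3 prisoners → the east bank.  (the west bank: 6G 0P; the east bank: 0G 4P)
4. 1 prisoner ← the west bank.  (the west bank: 6G 1P; the east bank: 0G 3P)
5. 3 guards → the east bank.  (the west bank: 3G 1P; the east bank: 3G 3P)
6. 1 prisoner ← the west bank.  (the west bank: 3G 2P; the east bank: 3G 2P)
7. 1 guard and 2 prisoners → the east bank.  (the west bank: 2G 0P; the east bank: 4G 4P)
8. 1 prisoner ← the west bank.  (the west bank: 2G 1P; the east bank: 4G 3P)
9. 2 guards and 1 prisoner → the east bank.  (the west bank: 0G 0P; the east bank: 6G 4P)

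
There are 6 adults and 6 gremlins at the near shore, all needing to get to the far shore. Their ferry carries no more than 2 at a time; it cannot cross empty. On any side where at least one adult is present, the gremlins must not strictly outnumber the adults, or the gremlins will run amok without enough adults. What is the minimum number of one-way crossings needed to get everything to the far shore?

impossible

Following every safe sequence of crossings from the start, the most of the 12 that can be at the far shore as the ferry arrives there on crossings 1, 3, 5, 7, 9 is 2, 3, 4, 5, 6 respectively; the best ever achieved is 6 of 12.
From crossing 11 on, no configuration arises that was not already reachable earlier: only 15 distinct safe configurations (who is on which side, and where the ferry is) can ever be reached, none of them has everyone across, and every continuation just revisits them. They are: 0 adults + 0 gremlins across (ferry back at the start); 0 adults + 1 gremlin across (ferry there); 0 adults + 1 gremlin across (ferry back at the start); 0 adults + 2 gremlins across (ferry there); 0 adults + 2 gremlins across (ferry back at the start); 0 adults + 3 gremlins across (ferry there); 0 adults + 3 gremlins across (ferry back at the start); 0 adults + 4 gremlins across (ferry there); 0 adults + 4 gremlins across (ferry back at the start); 0 adults + 5 gremlins across (ferry there); 0 adults + 5 gremlins across (ferry back at the start); 0 adults + 6 gremlins across (ferry there); 1 adult + 1 gremlin across (ferry there); 1 adult + 1 gremlin across (ferry back at the start); 2 adults + 2 gremlins across (ferry there). So no valid plan exists.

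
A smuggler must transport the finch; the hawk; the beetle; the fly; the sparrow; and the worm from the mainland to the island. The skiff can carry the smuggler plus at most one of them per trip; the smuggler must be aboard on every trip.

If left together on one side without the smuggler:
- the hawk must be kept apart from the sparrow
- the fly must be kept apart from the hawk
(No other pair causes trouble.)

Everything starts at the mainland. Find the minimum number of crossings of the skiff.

13

Counting alone: the smuggler can take at most 1 across per trip to the island, so moving all 6 needs at least 6 loaded trips out, with a return between consecutive ones — at least 11 crossings.
The safety rule pushes this higher. Following every safe sequence of crossings, the most of the 6 that can be at the island as the skiff arrives there on crossing 11 is 5 — never all 6.
So no plan with fewer than 13 crossings exists, and this one achieves 13:
1. Smuggler goes to the island with the hawk.  [the mainland: the beetle, the finch, the fly, the sparrow, the worm | the island: the hawk]
2. Smuggler goes back to the mainland alone.  [the mainland: the beetle, the finch, the fly, the sparrow, the worm | the island: the hawk]
3. Smuggler goes to the island with the finch.  [the mainland: the beetle, the fly, the sparrow, the worm | the island: the finch, the hawk]
4. Smuggler goes back to the mainland alone.  [the mainland: the beetle, the fly, the sparrow, the worm | the island: the finch, the hawk]
5. Smuggler goes to the island with the beetle.  [the mainland: the fly, the sparrow, the worm | the island: the beetle, the finch, the hawk]
6. Smuggler goes back to the mainland alone.  [the mainland: the fly, the sparrow, the worm | the island: the beetle, the finch, the hawk]
7. Smuggler goes to the island with the fly.  [the mainland: the sparrow, the worm | the island: the beetle, the finch, the fly, the hawk]
8. Smuggler goes back to the mainland with the hawk.  [the mainland: the hawk, the sparrow, the worm | the island: the beetle, the finch, the fly]
9. Smuggler goes to the island with the sparrow.  [the mainland: the hawk, the worm | the island: the beetle, the finch, the fly, the sparrow]
10. Smuggler goes back to the mainland alone.  [the mainland: the hawk, the worm | the island: the beetle, the finch, the fly, the sparrow]
11. Smuggler goes to the island with the worm.  [the mainland: the hawk | the island: the beetle, the finch, the fly, the sparrow, the worm]
12. Smuggler goes back to the mainland alone.  [the mainland: the hawk | the island: the beetle, the finch, the fly, the sparrow, the worm]
13. Smuggler goes to the island with the hawk.  [the mainland: — | the island: the beetle, the finch, the fly, the hawk, the sparrow, the worm]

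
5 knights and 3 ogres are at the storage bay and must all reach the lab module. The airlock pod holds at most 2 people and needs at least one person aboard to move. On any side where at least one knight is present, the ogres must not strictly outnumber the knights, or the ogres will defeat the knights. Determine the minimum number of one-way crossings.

13

Counting alone: each trip to the lab module takes at most 2 across and each return brings at least 1 back, so after t trips out (and t−1 returns) at most 2t − (t−1) of the 8 are across; that first reaches 8 at t = 7, so at least 13 crossings are needed.
The plan below uses exactly 13 crossings, so it is optimal:
1. 2 ogres → the lab module.  (the storage bay: 5K 1O; the lab module: 0K 2O)
2. 1 ogre ← the storage bay.  (the storage bay: 5K 2O; the lab module: 0K 1O)
3. 2 ogres → the lab module.  (the storage bay: 5K 0O; the lab module: 0K 3O)
4. 1 ogre ← the storage bay.  (the storage bay: 5K 1O; the lab module: 0K 2O)
5. 2 knights → the lab module.  (the storage bay: 3K 1O; the lab module: 2K 2O)
6. 1 ogre ← the storage bay.  (the storage bay: 3K 2O; the lab module: 2K 1O)
7. 1 knight and 1 ogre → the lab module.  (the storage bay: 2K 1O; the lab module: 3K 2O)
8. 1 ogre ← the storage bay.  (the storage bay: 2K 2O; the lab module: 3K 1O)
9. 2 ogres → the lab module.  (the storage bay: 2K 0O; the lab module: 3K 3O)
10. 1 ogre ← the storage bay.  (the storage bay: 2K 1O; the lab module: 3K 2O)
11. 1 knight and 1 ogre → the lab module.  (the storage bay: 1K 0O; the lab module: 4K 3O)
12. 1 ogre ← the storage bay.  (the storage bay: 1K 1O; the lab module: 4K 2O)
13. 1 knight and 1 ogre → the lab module.  (the storage bay: 0K 0O; the lab module: 5K 3O)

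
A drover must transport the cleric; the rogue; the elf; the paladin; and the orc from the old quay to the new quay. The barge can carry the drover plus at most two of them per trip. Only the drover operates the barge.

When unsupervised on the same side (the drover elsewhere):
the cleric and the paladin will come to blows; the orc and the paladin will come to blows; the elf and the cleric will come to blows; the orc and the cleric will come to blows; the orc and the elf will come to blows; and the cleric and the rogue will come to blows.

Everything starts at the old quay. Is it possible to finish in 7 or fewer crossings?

Yes

Yes — this plan uses 7 crossings (≤ 7):
1. Drover goes to the new quay with the cleric and the orc.  [the old quay: the elf, the paladin, the rogue | the new quay: the cleric, the orc]
2. Drover goes back to the old quay with the cleric.  [the old quay: the cleric, the elf, the paladin, the rogue | the new quay: the orc]
3. Drover goes to the new quay with the cleric and the rogue.  [the old quay: the elf, the paladin | the new quay: the cleric, the orc, the rogue]
4. Drover goes back to the old quay with the cleric.  [the old quay: the cleric, the elf, the paladin | the new quay: the orc, the rogue]
5. Drover goes to the new quay with the elf and the paladin.  [the old quay: the cleric | the new quay: the elf, the orc, the paladin, the rogue]
6. Drover goes back to the old quay with the orc.  [the old quay: the cleric, the orc | the new quay: the elf, the paladin, the rogue]
7. Drover goes to the new quay with the cleric and the orc.  [the old quay: — | the new quay: the cleric, the elf, the orc, the paladin, the rogue]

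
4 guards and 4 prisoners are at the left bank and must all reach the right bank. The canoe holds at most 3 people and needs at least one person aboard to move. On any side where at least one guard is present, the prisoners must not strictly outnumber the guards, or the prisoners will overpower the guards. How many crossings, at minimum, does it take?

Counting alone: each trip to the right bank takes at most 3 across and each return brings at least 1 back, so after t trips out (and t−1 returns) at most 3t − (t−1) of the 8 are across; that first reaches 8 at t = 4, so at least 7 crossings are needed.
The safety rule pushes this higher. Following every safe sequence of crossings, the most of the 8 that can be at the right bank as the canoe arrives there on crossing 7 is 7 — never all 8.
So no plan with fewer than 9 crossings exists, and this one achieves 9:
1. 2 prisoners → the right bank.  (the left bank: 4G 2P; the right bank: 0G 2P)
2. 1 prisoner ← the left bank.  (the left bank: 4G 3P; the right bank: 0G 1P)
3. 3 prisoners → the right bank.  (the left bank: 4G 0P; the right bank: 0G 4P)
4. 1 prisoner ← the left bank.  (the left bank: 4G 1P; the right bank: 0G 3P)
5. 3 guards → the right bank.  (the left bank: 1G 1P; the right bank: 3G 3P)
6. 1 guard and 1 prisoner ← the left bank.  (the left bank: 2G 2P; the right bank: 2G 2P)
7. 2 guards → the right bank.  (the left bank: 0G 2P; the right bank: 4G 2P)
8. 1 prisoner ← the left bank.  (the left bank: 0G 3P; the right bank: 4G 1P)
9. 3 prisoners → the right bank.  (the left bank: 0G 0P; the right bank: 4G 4P)

9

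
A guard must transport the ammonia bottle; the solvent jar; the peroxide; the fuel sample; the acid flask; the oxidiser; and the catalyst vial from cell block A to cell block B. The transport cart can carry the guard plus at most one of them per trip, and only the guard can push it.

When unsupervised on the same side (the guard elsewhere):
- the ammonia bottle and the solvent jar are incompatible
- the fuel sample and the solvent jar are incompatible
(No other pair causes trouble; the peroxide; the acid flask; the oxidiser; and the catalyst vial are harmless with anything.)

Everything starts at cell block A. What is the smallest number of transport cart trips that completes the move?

Counting alone: the guard can take at most 1 across per trip to cell block B, so moving all 7 needs at least 7 loaded trips out, with a return between consecutive ones — at least 13 crossings.
The safety rule pushes this higher. Following every safe sequence of crossings, the most of the 7 that can be at cell block B as the transport cart arrives there on crossing 13 is 6 — never all 7.
So no plan with fewer than 15 crossings exists, and this one achieves 15:
1. Guard goes to cell block B with the solvent jar.  [cell block A: the acid flask, the ammonia bottle, the catalyst vial, the fuel sample, the oxidiser, the peroxide | cell block B: the solvent jar]
2. Guard goes back to cell block A alone.  [cell block A: the acid flask, the ammonia bottle, the catalyst vial, the fuel sample, the oxidiser, the peroxide | cell block B: the solvent jar]
3. Guard goes to cell block B with the ammonia bottle.  [cell block A: the acid flask, the catalyst vial, the fuel sample, the oxidiser, the peroxide | cell block B: the ammonia bottle, the solvent jar]
4. Guard goes back to cell block A with the solvent jar.  [cell block A: the acid flask, the catalyst vial, the fuel sample, the oxidiser, the peroxide, the solvent jar | cell block B: the ammonia bottle]
5. Guard goes to cell block B with the fuel sample.  [cell block A: the acid flask, the catalyst vial, the oxidiser, the peroxide, the solvent jar | cell block B: the ammonia bottle, the fuel sample]
6. Guard goes back to cell block A alone.  [cell block A: the acid flask, the catalyst vial, the oxidiser, the peroxide, the solvent jar | cell block B: the ammonia bottle, the fuel sample]
7. Guard goes to cell block B with the peroxide.  [cell block A: the acid flask, the catalyst vial, the oxidiser, the solvent jar | cell block B: the ammonia bottle, the fuel sample, the peroxide]
8. Guard goes back to cell block A alone.  [cell block A: the acid flask, the catalyst vial, the oxidiser, the solvent jar | cell block B: the ammonia bottle, the fuel sample, the peroxide]
9. Guard goes to cell block B with the acid flask.  [cell block A: the catalyst vial, the oxidiser, the solvent jar | cell block B: the acid flask, the ammonia bottle, the fuel sample, the peroxide]
10. Guard goes back to cell block A alone.  [cell block A: the catalyst vial, the oxidiser, the solvent jar | cell block B: the acid flask, the ammonia bottle, the fuel sample, the peroxide]
11. Guard goes to cell block B with the oxidiser.  [cell block A: the catalyst vial, the solvent jar | cell block B: the acid flask, the ammonia bottle, the fuel sample, the oxidiser, the peroxide]
12. Guard goes back to cell block A alone.  [cell block A: the catalyst vial, the solvent jar | cell block B: the acid flask, the ammonia bottle, the fuel sample, the oxidiser, the peroxide]
13. Guard goes to cell block B with the catalyst vial.  [cell block A: the solvent jar | cell block B: the acid flask, the ammonia bottle, the catalyst vial, the fuel sample, the oxidiser, the peroxide]
14. Guard goes back to cell block A alone.  [cell block A: the solvent jar | cell block B: the acid flask, the ammonia bottle, the catalyst vial, the fuel sample, the oxidiser, the peroxide]
15. Guard goes to cell block B with the solvent jar.  [cell block A: — | cell block B: the acid flask, the ammonia bottle, the catalyst vial, the fuel sample, the oxidiser, the peroxide, the solvent jar]

15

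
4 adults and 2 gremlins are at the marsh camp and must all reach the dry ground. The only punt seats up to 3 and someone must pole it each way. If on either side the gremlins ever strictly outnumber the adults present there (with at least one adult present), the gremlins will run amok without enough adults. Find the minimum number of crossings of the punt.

5

Counting alone: each trip to the dry ground takes at most 3 across and each return brings at least 1 back, so after t trips out (and t−1 returns) at most 3t − (t−1) of the 6 are across; that first reaches 6 at t = 3, so at least 5 crossings are needed.
The plan below uses exactly 5 crossings, so it is optimal:
1. 2 gremlins → the dry ground.  (the marsh camp: 4A 0G; the dry ground: 0A 2G)
2. 1 gremlin ← the marsh camp.  (the marsh camp: 4A 1G; the dry ground: 0A 1G)
3. 2 adults and 1 gremlin → the dry ground.  (the marsh camp: 2A 0G; the dry ground: 2A 2G)
4. 1 gremlin ← the marsh camp.  (the marsh camp: 2A 1G; the dry ground: 2A 1G)
5. 2 adults and 1 gremlin → the dry ground.  (the marsh camp: 0A 0G; the dry ground: 4A 2G)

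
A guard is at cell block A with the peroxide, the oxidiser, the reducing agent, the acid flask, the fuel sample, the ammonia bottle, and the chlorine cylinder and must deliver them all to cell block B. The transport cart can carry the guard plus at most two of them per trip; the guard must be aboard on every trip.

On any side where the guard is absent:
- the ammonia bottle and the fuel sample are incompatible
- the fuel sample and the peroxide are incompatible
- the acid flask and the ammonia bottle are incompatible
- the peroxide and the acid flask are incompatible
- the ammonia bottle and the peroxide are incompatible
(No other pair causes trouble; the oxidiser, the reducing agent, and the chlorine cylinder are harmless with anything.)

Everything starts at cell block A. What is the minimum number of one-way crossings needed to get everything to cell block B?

11

Counting alone: the guard can take at most 2 across per trip to cell block B, so moving all 7 needs at least 4 loaded trips out, with a return between consecutive ones — at least 7 crossings.
The safety rule pushes this higher. Following every safe sequence of crossings, the most of the 7 that can be at cell block B as the transport cart arrives there on crossings 7, 9 is 5, 6 respectively — never all 7.
So no plan with fewer than 11 crossings exists, and this one achieves 11:
1. Guard goes to cell block B with the ammonia bottle and the peroxide.  [cell block A: the acid flask, the chlorine cylinder, the fuel sample, the oxidiser, the reducing agent | cell block B: the ammonia bottle, the peroxide]
2. Guard goes back to cell block A with the peroxide.  [cell block A: the acid flask, the chlorine cylinder, the fuel sample, the oxidiser, the peroxide, the reducing agent | cell block B: the ammonia bottle]
3. Guard goes to cell block B with the oxidiser and the peroxide.  [cell block A: the acid flask, the chlorine cylinder, the fuel sample, the reducing agent | cell block B: the ammonia bottle, the oxidiser, the peroxide]
4. Guard goes back to cell block A with the peroxide.  [cell block A: the acid flask, the chlorine cylinder, the fuel sample, the peroxide, the reducing agent | cell block B: the ammonia bottle, the oxidiser]
5. Guard goes to cell block B with the peroxide and the reducing agent.  [cell block A: the acid flask, the chlorine cylinder, the fuel sample | cell block B: the ammonia bottle, the oxidiser, the peroxide, the reducing agent]
6. Guard goes back to cell block A with the peroxide.  [cell block A: the acid flask, the chlorine cylinder, the fuel sample, the peroxide | cell block B: the ammonia bottle, the oxidiser, the reducing agent]
7. Guard goes to cell block B with the chlorine cylinder and the peroxide.  [cell block A: the acid flask, the fuel sample | cell block B: the ammonia bottle, the chlorine cylinder, the oxidiser, the peroxide, the reducing agent]
8. Guard goes back to cell block A with the peroxide.  [cell block A: the acid flask, the fuel sample, the peroxide | cell block B: the ammonia bottle, the chlorine cylinder, the oxidiser, the reducing agent]
9. Guard goes to cell block B with the acid flask and the fuel sample.  [cell block A: the peroxide | cell block B: the acid flask, the ammonia bottle, the chlorine cylinder, the fuel sample, the oxidiser, the reducing agent]
10. Guard goes back to cell block A with the ammonia bottle.  [cell block A: the ammonia bottle, the peroxide | cell block B: the acid flask, the chlorine cylinder, the fuel sample, the oxidiser, the reducing agent]
11. Guard goes to cell block B with the ammonia bottle and the peroxide.  [cell block A: — | cell block B: the acid flask, the ammonia bottle, the chlorine cylinder, the fuel sample, the oxidiser, the peroxide, the reducing agent]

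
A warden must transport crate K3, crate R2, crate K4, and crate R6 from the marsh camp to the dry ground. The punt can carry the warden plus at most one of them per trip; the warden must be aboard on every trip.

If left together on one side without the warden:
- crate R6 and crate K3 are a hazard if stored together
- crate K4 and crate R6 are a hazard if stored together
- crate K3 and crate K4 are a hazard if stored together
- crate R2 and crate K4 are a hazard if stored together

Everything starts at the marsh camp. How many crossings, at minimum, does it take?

impossible

Whatever the first load, the items left behind include a forbidden pair without the warden. No opening move is safe, so no plan exists.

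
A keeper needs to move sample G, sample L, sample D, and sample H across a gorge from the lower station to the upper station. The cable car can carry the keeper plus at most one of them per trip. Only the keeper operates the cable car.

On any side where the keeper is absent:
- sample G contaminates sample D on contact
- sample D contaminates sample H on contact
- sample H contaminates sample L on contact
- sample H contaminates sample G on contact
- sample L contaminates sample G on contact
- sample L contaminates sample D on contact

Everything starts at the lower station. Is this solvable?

No

Whatever the first load, the items left behind include a forbidden pair without the keeper. No opening move is safe, so no plan exists.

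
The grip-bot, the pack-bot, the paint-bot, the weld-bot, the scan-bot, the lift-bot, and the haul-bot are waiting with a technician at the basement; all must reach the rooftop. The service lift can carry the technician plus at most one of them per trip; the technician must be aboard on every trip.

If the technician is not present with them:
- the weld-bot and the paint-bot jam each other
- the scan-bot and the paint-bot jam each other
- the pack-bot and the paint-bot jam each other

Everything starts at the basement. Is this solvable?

No

Following every safe sequence of crossings from the start, the most of the 7 that can be at the rooftop as the service lift arrives there on crossings 1, 3, 5, 7, 9 is 1, 2, 3, 4, 5 respectively; the best ever achieved is 5 of 7.
From crossing 11 on, no configuration arises that was not already reachable earlier: only 72 distinct safe configurations (who is on which side, and where the service lift is) can ever be reached, none of them has everyone across, and every continuation just revisits them. So no valid plan exists.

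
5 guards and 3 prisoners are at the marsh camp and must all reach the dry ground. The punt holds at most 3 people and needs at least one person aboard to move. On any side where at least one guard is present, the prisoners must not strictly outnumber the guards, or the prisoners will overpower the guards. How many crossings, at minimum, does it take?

Counting alone: each trip to the dry ground takes at most 3 across and each return brings at least 1 back, so after t trips out (and t−1 returns) at most 3t − (t−1) of the 8 are across; that first reaches 8 at t = 4, so at least 7 crossings are needed.
The plan below uses exactly 7 crossings, so it is optimal:
1. 2 prisoners → the dry ground.  (the marsh camp: 5G 1P; the dry ground: 0G 2P)
2. 1 prisoner ← the marsh camp.  (the marsh camp: 5G 2P; the dry ground: 0G 1P)
3. 2 guards and 1 prisoner → the dry ground.  (the marsh camp: 3G 1P; the dry ground: 2G 2P)
4. 1 prisoner ← the marsh camp.  (the marsh camp: 3G 2P; the dry ground: 2G 1P)
5. 1 guard and 2 prisoners → the dry ground.  (the marsh camp: 2G 0P; the dry ground: 3G 3P)
6. 1 prisoner ← the marsh camp.  (the marsh camp: 2G 1P; the dry ground: 3G 2P)
7. 2 guards and 1 prisoner → the dry ground.  (the marsh camp: 0G 0P; the dry ground: 5G 3P)

7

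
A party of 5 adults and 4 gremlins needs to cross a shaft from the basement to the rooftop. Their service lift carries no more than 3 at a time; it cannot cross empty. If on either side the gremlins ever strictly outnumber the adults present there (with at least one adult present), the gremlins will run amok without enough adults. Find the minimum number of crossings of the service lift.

Counting alone: each trip to the rooftop takes at most 3 across and each return brings at least 1 back, so after t trips out (and t−1 returns) at most 3t − (t−1) of the 9 are across; that first reaches 9 at t = 4, so at least 7 crossings are needed.
The plan below uses exactly 7 crossings, so it is optimal:
1. 3 gremlins → the rooftop.  (the basement: 5A 1G; the rooftop: 0A 3G)
2. 1 gremlin ← the basement.  (the basement: 5A 2G; the rooftop: 0A 2G)
3. 3 adults → the rooftop.  (the basement: 2A 2G; the rooftop: 3A 2G)
4. 1 adult ← the basement.  (the basement: 3A 2G; the rooftop: 2A 2G)
5. 2 adults and 1 gremlin → the rooftop.  (the basement: 1A 1G; the rooftop: 4A 3G)
6. 1 adult ← the basement.  (the basement: 2A 1G; the rooftop: 3A 3G)
7. 2 adults and 1 gremlin → the rooftop.  (the basement: 0A 0G; the rooftop: 5A 4G)

7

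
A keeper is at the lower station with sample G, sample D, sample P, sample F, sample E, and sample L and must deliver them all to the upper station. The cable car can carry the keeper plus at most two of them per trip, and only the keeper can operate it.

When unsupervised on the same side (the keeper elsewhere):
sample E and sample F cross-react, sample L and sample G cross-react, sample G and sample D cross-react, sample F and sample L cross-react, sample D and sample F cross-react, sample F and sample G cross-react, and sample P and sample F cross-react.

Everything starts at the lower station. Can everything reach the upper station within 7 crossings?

Counting alone: the keeper can take at most 2 across per trip to the upper station, so moving all 6 needs at least 3 loaded trips out, with a return between consecutive ones — at least 5 crossings.
The safety rule pushes this higher. Following every safe sequence of crossings, the most of the 6 that can be at the upper station as the cable car arrives there on crossings 5, 7 is 4, 5 respectively — never all 6.
So the move cannot be finished within 7 crossings. (The shortest complete plan takes 9:)
1. Keeper goes to the upper station with sample F and sample G.
2. Keeper goes back to the lower station with sample G.
3. Keeper goes to the upper station with sample G and sample P.
4. Keeper goes back to the lower station with sample F.
5. Keeper goes to the upper station with sample E and sample F.
6. Keeper goes back to the lower station with sample F.
7. Keeper goes to the upper station with sample D and sample L.
8. Keeper goes back to the lower station with sample G.
9. Keeper goes to the upper station with sample F and sample G.

No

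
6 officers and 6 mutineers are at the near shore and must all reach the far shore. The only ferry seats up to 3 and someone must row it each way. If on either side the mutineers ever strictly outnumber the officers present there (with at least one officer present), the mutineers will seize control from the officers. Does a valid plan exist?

Following every safe sequence of crossings from the start, the most of the 12 that can be at the far shore as the ferry arrives there on crossings 1, 3, 5 is 3, 5, 6 respectively; the best ever achieved is 6 of 12.
From crossing 7 on, no configuration arises that was not already reachable earlier: only 17 distinct safe configurations (who is on which side, and where the ferry is) can ever be reached, none of them has everyone across, and every continuation just revisits them. They are: 0 officers + 0 mutineers across (ferry back at the start); 0 officers + 1 mutineer across (ferry there); 0 officers + 1 mutineer across (ferry back at the start); 0 officers + 2 mutineers across (ferry there); 0 officers + 2 mutineers across (ferry back at the start); 0 officers + 3 mutineers across (ferry there); 0 officers + 3 mutineers across (ferry back at the start); 0 officers + 4 mutineers across (ferry there); 0 officers + 4 mutineers across (ferry back at the start); 0 officers + 5 mutineers across (ferry there); 0 officers + 5 mutineers across (ferry back at the start); 0 officers + 6 mutineers across (ferry there); 1 officer + 1 mutineer across (ferry there); 1 officer + 1 mutineer across (ferry back at the start); 2 officers + 2 mutineers across (ferry there); 2 officers + 2 mutineers across (ferry back at the start); 3 officers + 3 mutineers across (ferry there). So no valid plan exists.

No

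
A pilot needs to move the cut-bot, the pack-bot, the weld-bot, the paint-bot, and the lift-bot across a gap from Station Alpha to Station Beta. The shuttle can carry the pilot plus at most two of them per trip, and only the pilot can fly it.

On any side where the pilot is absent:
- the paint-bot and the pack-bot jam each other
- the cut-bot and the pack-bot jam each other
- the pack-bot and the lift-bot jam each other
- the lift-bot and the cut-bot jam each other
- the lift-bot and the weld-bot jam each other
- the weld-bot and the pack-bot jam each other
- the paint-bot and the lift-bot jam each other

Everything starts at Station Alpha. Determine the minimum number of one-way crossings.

Following every safe sequence of crossings from the start, the most of the 5 that can be at Station Beta as the shuttle arrives there on crossings 1, 3 is 2, 3 respectively; the best ever achieved is 3 of 5.
From crossing 5 on, no configuration arises that was not already reachable earlier: only 10 distinct safe configurations (who is on which side, and where the shuttle is) can ever be reached, none of them has everyone across, and every continuation just revisits them. So no valid plan exists.

impossible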